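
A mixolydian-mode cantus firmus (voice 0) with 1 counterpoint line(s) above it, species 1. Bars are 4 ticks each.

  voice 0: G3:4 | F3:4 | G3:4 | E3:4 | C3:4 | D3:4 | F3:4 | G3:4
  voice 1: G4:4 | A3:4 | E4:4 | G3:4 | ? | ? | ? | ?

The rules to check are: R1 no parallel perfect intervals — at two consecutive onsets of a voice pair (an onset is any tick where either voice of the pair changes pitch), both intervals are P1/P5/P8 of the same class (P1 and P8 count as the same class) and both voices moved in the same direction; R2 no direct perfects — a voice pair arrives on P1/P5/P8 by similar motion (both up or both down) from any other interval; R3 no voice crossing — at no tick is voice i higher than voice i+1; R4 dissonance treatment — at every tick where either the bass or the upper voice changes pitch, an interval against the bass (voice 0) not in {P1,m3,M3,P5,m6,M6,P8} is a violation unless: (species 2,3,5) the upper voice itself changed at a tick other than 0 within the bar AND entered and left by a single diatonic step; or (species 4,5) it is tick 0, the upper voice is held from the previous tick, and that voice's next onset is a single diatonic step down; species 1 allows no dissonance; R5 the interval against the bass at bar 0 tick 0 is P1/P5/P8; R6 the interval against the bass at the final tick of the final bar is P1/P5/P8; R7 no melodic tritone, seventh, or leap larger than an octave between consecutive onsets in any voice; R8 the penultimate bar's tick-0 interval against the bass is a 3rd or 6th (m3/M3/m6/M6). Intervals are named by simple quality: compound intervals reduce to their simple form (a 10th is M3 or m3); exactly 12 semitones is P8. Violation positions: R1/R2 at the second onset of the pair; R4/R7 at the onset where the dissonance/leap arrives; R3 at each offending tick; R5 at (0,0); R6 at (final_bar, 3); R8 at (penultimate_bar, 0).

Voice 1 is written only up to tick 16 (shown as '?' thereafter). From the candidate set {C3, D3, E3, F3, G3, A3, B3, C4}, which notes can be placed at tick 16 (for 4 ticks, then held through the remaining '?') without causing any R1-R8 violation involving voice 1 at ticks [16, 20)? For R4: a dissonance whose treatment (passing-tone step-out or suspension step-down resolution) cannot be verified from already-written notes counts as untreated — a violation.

C3: violates R2
D3: violates R4
E3: legal
F3: violates R4
G3: legal
A3: legal
B3: violates R4
C4: legal

{A3, C4, E3, G3}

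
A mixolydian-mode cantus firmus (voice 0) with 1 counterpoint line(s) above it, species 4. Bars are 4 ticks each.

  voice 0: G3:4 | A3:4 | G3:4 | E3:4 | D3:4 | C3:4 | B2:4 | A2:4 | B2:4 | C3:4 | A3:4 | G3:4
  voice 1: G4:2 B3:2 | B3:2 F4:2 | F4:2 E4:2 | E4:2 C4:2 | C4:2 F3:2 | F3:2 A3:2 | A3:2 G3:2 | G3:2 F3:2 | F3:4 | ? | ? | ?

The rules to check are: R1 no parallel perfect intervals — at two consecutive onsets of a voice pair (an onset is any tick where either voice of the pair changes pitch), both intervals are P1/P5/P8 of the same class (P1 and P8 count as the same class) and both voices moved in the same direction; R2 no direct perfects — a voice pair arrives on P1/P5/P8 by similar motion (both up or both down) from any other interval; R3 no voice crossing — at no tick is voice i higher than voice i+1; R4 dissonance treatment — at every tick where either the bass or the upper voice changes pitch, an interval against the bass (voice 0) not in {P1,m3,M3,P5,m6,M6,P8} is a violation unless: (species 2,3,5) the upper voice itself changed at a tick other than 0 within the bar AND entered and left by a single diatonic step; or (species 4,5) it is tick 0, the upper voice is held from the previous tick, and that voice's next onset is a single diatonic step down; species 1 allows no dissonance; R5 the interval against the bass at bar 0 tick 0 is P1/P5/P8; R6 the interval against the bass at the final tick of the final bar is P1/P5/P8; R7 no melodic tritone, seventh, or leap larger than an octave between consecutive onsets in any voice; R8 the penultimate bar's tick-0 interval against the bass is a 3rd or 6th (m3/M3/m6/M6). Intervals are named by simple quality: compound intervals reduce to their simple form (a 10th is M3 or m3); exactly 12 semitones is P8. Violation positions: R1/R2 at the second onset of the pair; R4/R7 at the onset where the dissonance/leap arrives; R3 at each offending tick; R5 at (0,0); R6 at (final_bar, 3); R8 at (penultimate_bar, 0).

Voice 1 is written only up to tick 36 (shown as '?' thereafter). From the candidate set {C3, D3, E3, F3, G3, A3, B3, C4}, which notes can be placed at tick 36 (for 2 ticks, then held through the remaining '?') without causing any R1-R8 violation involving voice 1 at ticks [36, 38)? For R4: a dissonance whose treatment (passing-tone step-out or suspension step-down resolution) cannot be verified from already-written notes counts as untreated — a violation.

C3: legal
D3: violates R4
E3: legal
F3: violates R4
G3: violates R2
A3: legal
B3: violates R4,R7
C4: violates R2

{A3, C3, E3}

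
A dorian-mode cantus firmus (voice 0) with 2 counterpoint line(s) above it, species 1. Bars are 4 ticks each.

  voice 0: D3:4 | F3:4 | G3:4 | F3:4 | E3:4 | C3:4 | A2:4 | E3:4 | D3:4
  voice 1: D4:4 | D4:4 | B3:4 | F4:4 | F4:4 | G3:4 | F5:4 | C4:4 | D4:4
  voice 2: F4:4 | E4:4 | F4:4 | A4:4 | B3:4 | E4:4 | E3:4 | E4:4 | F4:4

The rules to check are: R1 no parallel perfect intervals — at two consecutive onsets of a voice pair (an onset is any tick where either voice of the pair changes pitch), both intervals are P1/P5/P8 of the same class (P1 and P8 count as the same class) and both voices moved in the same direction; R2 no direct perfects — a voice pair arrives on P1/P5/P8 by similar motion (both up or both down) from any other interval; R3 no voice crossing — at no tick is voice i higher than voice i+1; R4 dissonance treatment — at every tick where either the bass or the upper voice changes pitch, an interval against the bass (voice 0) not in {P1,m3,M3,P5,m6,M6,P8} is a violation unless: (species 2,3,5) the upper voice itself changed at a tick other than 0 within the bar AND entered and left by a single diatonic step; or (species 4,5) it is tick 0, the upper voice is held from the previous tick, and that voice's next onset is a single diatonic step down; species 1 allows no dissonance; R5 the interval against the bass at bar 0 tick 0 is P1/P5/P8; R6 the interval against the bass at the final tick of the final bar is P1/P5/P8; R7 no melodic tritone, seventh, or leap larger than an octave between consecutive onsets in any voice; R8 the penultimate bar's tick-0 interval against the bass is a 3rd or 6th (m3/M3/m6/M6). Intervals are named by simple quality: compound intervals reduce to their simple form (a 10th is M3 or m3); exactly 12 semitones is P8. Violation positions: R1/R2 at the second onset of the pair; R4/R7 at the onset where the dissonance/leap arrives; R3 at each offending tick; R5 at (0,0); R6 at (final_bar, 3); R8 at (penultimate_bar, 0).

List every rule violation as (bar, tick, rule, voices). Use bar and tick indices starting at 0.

bar 0: v0=D3 v1=D4 v2=F4 downbeat m3
bar 1: v0=F3 v1=D4 v2=E4 downbeat M7
bar 2: v0=G3 v1=B3 v2=F4 downbeat m7
bar 3: v0=F3 v1=F4 v2=A4 downbeat M3
bar 4: v0=E3 v1=F4 v2=B3 downbeat P5
bar 5: v0=C3 v1=G3 v2=E4 downbeat M3
bar 6: v0=A2 v1=F5 v2=E3 downbeat P5
bar 7: v0=E3 v1=C4 v2=E4 downbeat P8
bar 8: v0=D3 v1=D4 v2=F4 downbeat m3
  -> R5 @ bar 0 tick 0 v(0, 2): opens on m3
  -> R4 @ bar 1 tick 0 v(0, 2): F3/E4 M7 untreated
  -> R4 @ bar 2 tick 0 v(0, 2): G3/F4 m7 untreated
  -> R7 @ bar 3 tick 0 v(1,): B3->F4 leap 6st
  -> R2 @ bar 4 tick 0 v(0, 2): F3/A4 M3 -> E3/B3 P5 similar
  -> R3 @ bar 4 tick 0 v(1, 2): F4 above B3
  -> R4 @ bar 4 tick 0 v(0, 1): E3/F4 m2 untreated
  -> R7 @ bar 4 tick 0 v(2,): A4->B3 leap 10st
  -> R3 @ bar 4 tick 1 v(1, 2): F4 above B3
  -> R3 @ bar 4 tick 2 v(1, 2): F4 above B3
  -> R3 @ bar 4 tick 3 v(1, 2): F4 above B3
  -> R2 @ bar 5 tick 0 v(0, 1): E3/F4 m2 -> C3/G3 P5 similar
  -> R7 @ bar 5 tick 0 v(1,): F4->G3 leap 10st
  -> R2 @ bar 6 tick 0 v(0, 2): C3/E4 M3 -> A2/E3 P5 similar
  -> R3 @ bar 6 tick 0 v(1, 2): F5 above E3
  -> R7 @ bar 6 tick 0 v(1,): G3->F5 leap 22st
  -> R3 @ bar 6 tick 1 v(1, 2): F5 above E3
  -> R3 @ bar 6 tick 2 v(1, 2): F5 above E3
  -> R3 @ bar 6 tick 3 v(1, 2): F5 above E3
  -> R2 @ bar 7 tick 0 v(0, 2): A2/E3 P5 -> E3/E4 P8 similar
  -> R7 @ bar 7 tick 0 v(1,): F5->C4 leap 17st
  -> R8 @ bar 7 tick 0 v(0, 2): penult P8 not 3rd/6th
  -> R6 @ bar 8 tick 3 v(0, 2): closes on m3

(0, 0, R5, (0, 2))
(1, 0, R4, (0, 2))
(2, 0, R4, (0, 2))
(3, 0, R7, (1,))
(4, 0, R2, (0, 2))
(4, 0, R3, (1, 2))
(4, 0, R4, (0, 1))
(4, 0, R7, (2,))
(4, 1, R3, (1, 2))
(4, 2, R3, (1, 2))
(4, 3, R3, (1, 2))
(5, 0, R2, (0, 1))
(5, 0, R7, (1,))
(6, 0, R2, (0, 2))
(6, 0, R3, (1, 2))
(6, 0, R7, (1,))
(6, 1, R3, (1, 2))
(6, 2, R3, (1, 2))
(6, 3, R3, (1, 2))
(7, 0, R2, (0, 2))
(7, 0, R7, (1,))
(7, 0, R8, (0, 2))
(8, 3, R6, (0, 2))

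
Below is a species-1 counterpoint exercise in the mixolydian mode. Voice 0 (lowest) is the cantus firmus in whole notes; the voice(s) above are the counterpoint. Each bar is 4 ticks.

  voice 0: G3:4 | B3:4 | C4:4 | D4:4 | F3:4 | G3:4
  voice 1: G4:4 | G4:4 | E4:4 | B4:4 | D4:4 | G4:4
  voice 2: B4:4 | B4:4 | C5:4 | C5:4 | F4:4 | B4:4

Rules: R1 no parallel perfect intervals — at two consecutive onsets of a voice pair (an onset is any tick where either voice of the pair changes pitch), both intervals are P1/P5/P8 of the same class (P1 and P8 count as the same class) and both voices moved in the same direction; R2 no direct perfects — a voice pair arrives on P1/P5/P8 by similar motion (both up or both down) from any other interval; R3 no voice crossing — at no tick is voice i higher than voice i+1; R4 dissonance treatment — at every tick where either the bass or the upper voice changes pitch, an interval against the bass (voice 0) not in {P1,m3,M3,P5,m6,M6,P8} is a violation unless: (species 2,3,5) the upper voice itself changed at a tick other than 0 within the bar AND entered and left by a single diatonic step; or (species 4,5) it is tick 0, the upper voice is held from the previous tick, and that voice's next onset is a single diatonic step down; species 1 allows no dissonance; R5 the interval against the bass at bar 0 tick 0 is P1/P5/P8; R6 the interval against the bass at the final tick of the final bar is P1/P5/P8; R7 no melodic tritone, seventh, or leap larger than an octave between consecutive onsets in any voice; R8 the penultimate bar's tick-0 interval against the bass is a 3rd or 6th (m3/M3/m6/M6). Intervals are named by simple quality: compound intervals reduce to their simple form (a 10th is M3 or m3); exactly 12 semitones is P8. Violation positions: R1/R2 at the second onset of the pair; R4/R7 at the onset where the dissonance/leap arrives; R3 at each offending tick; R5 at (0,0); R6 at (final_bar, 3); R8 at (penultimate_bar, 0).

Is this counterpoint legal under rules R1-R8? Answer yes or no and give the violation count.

bar 0: v0=G3 v1=G4 v2=B4 (M3)
bar 1: v0=B3 v1=G4 v2=B4 (P8)
bar 2: v0=C4 v1=E4 v2=C5 (P8)
bar 3: v0=D4 v1=B4 v2=C5 (m7)
bar 4: v0=F3 v1=D4 v2=F4 (P8)
bar 5: v0=G3 v1=G4 v2=B4 (M3)
  R5 @ bar0.0: opens on M3
  R1 @ bar2.0: B3/B4 P8 -> C4/C5 P8 similar
  R4 @ bar3.0: D4/C5 m7 untreated
  R2 @ bar4.0: D4/C5 m7 -> F3/F4 P8 similar
  R8 @ bar4.0: penult P8 not 3rd/6th
  R2 @ bar5.0: F3/D4 M6 -> G3/G4 P8 similar
  R7 @ bar5.0: F4->B4 leap 6st
  R6 @ bar5.3: closes on M3

No (8 violations)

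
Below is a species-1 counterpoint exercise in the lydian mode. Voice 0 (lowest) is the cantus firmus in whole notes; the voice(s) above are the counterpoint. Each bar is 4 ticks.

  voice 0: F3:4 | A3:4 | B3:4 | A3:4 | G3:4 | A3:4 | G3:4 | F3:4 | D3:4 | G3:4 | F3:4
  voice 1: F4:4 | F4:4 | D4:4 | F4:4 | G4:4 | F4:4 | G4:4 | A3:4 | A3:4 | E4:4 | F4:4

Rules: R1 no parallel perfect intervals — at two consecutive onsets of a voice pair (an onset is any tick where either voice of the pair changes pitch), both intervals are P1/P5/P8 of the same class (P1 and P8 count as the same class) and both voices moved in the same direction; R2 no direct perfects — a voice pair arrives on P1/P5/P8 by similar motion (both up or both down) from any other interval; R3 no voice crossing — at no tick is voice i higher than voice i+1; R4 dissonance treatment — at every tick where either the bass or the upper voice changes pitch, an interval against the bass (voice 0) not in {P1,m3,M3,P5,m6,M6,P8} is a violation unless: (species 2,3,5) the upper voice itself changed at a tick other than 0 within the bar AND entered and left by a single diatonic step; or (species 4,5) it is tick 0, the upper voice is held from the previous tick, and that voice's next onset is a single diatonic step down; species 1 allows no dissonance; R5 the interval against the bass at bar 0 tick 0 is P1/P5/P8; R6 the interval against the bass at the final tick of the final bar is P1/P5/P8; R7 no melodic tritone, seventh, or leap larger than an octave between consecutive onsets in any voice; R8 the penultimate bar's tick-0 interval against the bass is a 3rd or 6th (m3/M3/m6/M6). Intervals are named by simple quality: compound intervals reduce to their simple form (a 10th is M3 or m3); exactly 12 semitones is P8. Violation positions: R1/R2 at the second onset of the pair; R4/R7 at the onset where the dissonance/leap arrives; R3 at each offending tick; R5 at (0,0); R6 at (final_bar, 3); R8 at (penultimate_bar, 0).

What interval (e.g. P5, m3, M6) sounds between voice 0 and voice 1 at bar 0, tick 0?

P8

voice 0=F3 voice 1=F4 -> P8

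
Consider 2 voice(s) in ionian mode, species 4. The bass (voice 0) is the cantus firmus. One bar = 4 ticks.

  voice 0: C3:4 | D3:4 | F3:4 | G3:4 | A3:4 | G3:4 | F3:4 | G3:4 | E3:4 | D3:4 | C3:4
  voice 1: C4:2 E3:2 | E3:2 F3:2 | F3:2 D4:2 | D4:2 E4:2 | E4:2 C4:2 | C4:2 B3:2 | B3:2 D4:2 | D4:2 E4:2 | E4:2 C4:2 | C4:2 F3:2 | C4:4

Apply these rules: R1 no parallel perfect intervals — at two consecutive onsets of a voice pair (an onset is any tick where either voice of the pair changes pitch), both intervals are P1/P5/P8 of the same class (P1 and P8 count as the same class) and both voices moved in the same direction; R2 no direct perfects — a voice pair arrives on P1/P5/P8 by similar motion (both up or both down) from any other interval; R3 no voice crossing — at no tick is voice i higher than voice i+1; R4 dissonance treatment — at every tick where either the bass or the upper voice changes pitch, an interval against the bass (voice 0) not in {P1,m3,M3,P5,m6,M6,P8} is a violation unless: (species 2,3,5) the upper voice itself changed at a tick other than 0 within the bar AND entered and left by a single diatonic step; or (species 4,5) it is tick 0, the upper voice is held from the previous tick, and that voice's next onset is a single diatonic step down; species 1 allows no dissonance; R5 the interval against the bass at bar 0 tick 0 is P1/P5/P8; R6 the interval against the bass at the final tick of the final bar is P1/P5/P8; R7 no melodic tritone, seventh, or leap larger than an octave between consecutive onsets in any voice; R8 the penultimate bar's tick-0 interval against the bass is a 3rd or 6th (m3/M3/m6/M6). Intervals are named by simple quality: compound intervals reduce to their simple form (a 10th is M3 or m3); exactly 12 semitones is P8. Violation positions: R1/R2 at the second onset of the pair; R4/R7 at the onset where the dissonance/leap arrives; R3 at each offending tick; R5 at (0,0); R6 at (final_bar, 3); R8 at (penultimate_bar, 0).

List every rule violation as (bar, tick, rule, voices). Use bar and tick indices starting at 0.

bar 0: v0=C3 v1=C4 downbeat P8
bar 1: v0=D3 v1=E3 downbeat M2
bar 2: v0=F3 v1=F3 downbeat P1
bar 3: v0=G3 v1=D4 downbeat P5
bar 4: v0=A3 v1=E4 downbeat P5
bar 5: v0=G3 v1=C4 downbeat P4
bar 6: v0=F3 v1=B3 downbeat TT
bar 7: v0=G3 v1=D4 downbeat P5
bar 8: v0=E3 v1=E4 downbeat P8
bar 9: v0=D3 v1=C4 downbeat m7
bar 10: v0=C3 v1=C4 downbeat P8
  -> R4 @ bar 1 tick 0 v(0, 1): D3/E3 M2 untreated
  -> R4 @ bar 6 tick 0 v(0, 1): F3/B3 TT untreated
  -> R4 @ bar 9 tick 0 v(0, 1): D3/C4 m7 untreated
  -> R8 @ bar 9 tick 0 v(0, 1): penult m7 not 3rd/6th

(1, 0, R4, (0, 1))
(6, 0, R4, (0, 1))
(9, 0, R4, (0, 1))
(9, 0, R8, (0, 1))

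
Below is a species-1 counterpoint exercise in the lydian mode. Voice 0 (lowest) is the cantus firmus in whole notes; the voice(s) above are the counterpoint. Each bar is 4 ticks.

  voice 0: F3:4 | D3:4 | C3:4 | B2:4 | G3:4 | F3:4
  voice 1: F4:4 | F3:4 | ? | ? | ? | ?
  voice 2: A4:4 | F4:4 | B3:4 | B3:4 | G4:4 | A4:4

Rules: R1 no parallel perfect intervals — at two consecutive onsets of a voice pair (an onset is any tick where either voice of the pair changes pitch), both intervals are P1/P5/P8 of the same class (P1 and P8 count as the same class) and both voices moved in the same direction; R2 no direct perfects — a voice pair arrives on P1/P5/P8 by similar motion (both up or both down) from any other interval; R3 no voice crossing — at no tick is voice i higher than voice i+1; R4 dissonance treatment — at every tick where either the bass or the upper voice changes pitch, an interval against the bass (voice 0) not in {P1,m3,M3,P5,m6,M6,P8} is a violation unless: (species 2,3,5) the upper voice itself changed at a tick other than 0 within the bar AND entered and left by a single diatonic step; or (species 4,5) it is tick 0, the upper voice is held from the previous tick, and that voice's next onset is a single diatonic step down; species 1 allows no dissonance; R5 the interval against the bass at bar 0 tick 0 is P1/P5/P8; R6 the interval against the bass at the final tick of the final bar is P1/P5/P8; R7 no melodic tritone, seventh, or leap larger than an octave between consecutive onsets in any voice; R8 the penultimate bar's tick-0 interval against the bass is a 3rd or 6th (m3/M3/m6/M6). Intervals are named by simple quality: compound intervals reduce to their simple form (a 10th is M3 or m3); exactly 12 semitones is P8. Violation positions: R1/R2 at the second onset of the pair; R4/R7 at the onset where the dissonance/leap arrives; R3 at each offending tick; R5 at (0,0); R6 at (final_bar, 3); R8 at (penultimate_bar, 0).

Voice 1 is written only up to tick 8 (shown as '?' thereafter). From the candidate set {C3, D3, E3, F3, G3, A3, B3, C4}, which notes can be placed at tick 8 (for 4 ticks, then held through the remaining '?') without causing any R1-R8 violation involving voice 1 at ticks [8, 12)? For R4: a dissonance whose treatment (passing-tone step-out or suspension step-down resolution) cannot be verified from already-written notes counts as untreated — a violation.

{A3, G3}

C3: violates R2
D3: violates R4
E3: violates R2
F3: violates R4
G3: legal
A3: legal
B3: violates R4,R7
C4: violates R3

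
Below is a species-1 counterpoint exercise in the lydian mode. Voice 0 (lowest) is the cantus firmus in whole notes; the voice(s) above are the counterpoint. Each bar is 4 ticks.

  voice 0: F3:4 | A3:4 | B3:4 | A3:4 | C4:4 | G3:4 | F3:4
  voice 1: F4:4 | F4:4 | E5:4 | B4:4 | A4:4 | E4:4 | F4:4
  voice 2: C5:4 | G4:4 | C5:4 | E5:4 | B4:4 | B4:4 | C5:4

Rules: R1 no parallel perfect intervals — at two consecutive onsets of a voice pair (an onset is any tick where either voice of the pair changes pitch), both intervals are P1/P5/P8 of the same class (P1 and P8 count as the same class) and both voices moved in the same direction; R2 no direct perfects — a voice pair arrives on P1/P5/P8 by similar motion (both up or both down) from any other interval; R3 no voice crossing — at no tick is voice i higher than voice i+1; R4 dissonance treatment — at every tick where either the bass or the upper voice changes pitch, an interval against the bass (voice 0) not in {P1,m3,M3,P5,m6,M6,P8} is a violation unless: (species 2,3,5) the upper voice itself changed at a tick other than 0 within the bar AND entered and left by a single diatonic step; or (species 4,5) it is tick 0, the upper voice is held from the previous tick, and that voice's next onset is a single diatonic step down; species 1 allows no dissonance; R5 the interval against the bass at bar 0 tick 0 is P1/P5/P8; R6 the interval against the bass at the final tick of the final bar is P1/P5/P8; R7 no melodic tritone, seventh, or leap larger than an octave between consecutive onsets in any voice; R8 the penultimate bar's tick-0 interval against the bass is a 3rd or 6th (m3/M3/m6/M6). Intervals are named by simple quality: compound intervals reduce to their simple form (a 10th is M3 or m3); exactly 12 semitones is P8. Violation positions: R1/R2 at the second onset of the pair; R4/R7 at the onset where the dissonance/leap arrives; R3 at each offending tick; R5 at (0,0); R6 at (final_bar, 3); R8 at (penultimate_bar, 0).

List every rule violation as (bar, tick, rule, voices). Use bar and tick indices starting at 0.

bar 0: v0=F3 v1=F4 v2=C5 downbeat P5
bar 1: v0=A3 v1=F4 v2=G4 downbeat m7
bar 2: v0=B3 v1=E5 v2=C5 downbeat m2
bar 3: v0=A3 v1=B4 v2=E5 downbeat P5
bar 4: v0=C4 v1=A4 v2=B4 downbeat M7
bar 5: v0=G3 v1=E4 v2=B4 downbeat M3
bar 6: v0=F3 v1=F4 v2=C5 downbeat P5
  -> R4 @ bar 1 tick 0 v(0, 2): A3/G4 m7 untreated
  -> R3 @ bar 2 tick 0 v(1, 2): E5 above C5
  -> R4 @ bar 2 tick 0 v(0, 1): B3/E5 P4 untreated
  -> R4 @ bar 2 tick 0 v(0, 2): B3/C5 m2 untreated
  -> R7 @ bar 2 tick 0 v(1,): F4->E5 leap 11st
  -> R3 @ bar 2 tick 1 v(1, 2): E5 above C5
  -> R3 @ bar 2 tick 2 v(1, 2): E5 above C5
  -> R3 @ bar 2 tick 3 v(1, 2): E5 above C5
  -> R4 @ bar 3 tick 0 v(0, 1): A3/B4 M2 untreated
  -> R4 @ bar 4 tick 0 v(0, 2): C4/B4 M7 untreated
  -> R1 @ bar 6 tick 0 v(1, 2): E4/B4 P5 -> F4/C5 P5 similar

(1, 0, R4, (0, 2))
(2, 0, R3, (1, 2))
(2, 0, R4, (0, 1))
(2, 0, R4, (0, 2))
(2, 0, R7, (1,))
(2, 1, R3, (1, 2))
(2, 2, R3, (1, 2))
(2, 3, R3, (1, 2))
(3, 0, R4, (0, 1))
(4, 0, R4, (0, 2))
(6, 0, R1, (1, 2))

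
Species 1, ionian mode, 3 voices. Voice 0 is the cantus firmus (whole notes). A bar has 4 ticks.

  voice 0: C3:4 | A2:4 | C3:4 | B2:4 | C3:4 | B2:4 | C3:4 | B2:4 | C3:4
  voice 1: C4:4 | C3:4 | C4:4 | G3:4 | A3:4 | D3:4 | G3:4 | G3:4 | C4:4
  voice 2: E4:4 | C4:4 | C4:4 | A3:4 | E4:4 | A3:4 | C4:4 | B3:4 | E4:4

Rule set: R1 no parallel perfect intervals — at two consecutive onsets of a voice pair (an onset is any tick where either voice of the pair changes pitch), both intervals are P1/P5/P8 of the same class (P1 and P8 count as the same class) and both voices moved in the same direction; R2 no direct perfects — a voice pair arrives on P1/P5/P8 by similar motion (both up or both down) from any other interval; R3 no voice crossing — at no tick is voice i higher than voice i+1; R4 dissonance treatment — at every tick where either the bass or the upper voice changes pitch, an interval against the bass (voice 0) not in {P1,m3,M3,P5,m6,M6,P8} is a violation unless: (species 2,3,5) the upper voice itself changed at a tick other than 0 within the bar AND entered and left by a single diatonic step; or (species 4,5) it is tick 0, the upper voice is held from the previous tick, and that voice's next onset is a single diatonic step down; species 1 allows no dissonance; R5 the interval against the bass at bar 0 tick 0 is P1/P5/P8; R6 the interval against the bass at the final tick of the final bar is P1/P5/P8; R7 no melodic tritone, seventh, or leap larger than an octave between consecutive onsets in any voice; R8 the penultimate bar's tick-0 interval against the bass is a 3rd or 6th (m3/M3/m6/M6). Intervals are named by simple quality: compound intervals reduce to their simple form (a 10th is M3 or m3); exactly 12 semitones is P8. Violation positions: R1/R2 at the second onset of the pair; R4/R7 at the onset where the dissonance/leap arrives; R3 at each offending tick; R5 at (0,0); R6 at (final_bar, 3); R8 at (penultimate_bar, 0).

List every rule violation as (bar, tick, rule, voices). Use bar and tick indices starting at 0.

bar 0: v0=C3 v1=C4 v2=E4 downbeat M3
bar 1: v0=A2 v1=C3 v2=C4 downbeat m3
bar 2: v0=C3 v1=C4 v2=C4 downbeat P8
bar 3: v0=B2 v1=G3 v2=A3 downbeat m7
bar 4: v0=C3 v1=A3 v2=E4 downbeat M3
bar 5: v0=B2 v1=D3 v2=A3 downbeat m7
bar 6: v0=C3 v1=G3 v2=C4 downbeat P8
bar 7: v0=B2 v1=G3 v2=B3 downbeat P8
bar 8: v0=C3 v1=C4 v2=E4 downbeat M3
  -> R5 @ bar 0 tick 0 v(0, 2): opens on M3
  -> R2 @ bar 1 tick 0 v(1, 2): C4/E4 M3 -> C3/C4 P8 similar
  -> R2 @ bar 2 tick 0 v(0, 1): A2/C3 m3 -> C3/C4 P8 similar
  -> R4 @ bar 3 tick 0 v(0, 2): B2/A3 m7 untreated
  -> R2 @ bar 4 tick 0 v(1, 2): G3/A3 M2 -> A3/E4 P5 similar
  -> R1 @ bar 5 tick 0 v(1, 2): A3/E4 P5 -> D3/A3 P5 similar
  -> R4 @ bar 5 tick 0 v(0, 2): B2/A3 m7 untreated
  -> R2 @ bar 6 tick 0 v(0, 1): B2/D3 m3 -> C3/G3 P5 similar
  -> R2 @ bar 6 tick 0 v(0, 2): B2/A3 m7 -> C3/C4 P8 similar
  -> R1 @ bar 7 tick 0 v(0, 2): C3/C4 P8 -> B2/B3 P8 similar
  -> R8 @ bar 7 tick 0 v(0, 2): penult P8 not 3rd/6th
  -> R2 @ bar 8 tick 0 v(0, 1): B2/G3 m6 -> C3/C4 P8 similar
  -> R6 @ bar 8 tick 3 v(0, 2): closes on M3

(0, 0, R5, (0, 2))
(1, 0, R2, (1, 2))
(2, 0, R2, (0, 1))
(3, 0, R4, (0, 2))
(4, 0, R2, (1, 2))
(5, 0, R1, (1, 2))
(5, 0, R4, (0, 2))
(6, 0, R2, (0, 1))
(6, 0, R2, (0, 2))
(7, 0, R1, (0, 2))
(7, 0, R8, (0, 2))
(8, 0, R2, (0, 1))
(8, 3, R6, (0, 2))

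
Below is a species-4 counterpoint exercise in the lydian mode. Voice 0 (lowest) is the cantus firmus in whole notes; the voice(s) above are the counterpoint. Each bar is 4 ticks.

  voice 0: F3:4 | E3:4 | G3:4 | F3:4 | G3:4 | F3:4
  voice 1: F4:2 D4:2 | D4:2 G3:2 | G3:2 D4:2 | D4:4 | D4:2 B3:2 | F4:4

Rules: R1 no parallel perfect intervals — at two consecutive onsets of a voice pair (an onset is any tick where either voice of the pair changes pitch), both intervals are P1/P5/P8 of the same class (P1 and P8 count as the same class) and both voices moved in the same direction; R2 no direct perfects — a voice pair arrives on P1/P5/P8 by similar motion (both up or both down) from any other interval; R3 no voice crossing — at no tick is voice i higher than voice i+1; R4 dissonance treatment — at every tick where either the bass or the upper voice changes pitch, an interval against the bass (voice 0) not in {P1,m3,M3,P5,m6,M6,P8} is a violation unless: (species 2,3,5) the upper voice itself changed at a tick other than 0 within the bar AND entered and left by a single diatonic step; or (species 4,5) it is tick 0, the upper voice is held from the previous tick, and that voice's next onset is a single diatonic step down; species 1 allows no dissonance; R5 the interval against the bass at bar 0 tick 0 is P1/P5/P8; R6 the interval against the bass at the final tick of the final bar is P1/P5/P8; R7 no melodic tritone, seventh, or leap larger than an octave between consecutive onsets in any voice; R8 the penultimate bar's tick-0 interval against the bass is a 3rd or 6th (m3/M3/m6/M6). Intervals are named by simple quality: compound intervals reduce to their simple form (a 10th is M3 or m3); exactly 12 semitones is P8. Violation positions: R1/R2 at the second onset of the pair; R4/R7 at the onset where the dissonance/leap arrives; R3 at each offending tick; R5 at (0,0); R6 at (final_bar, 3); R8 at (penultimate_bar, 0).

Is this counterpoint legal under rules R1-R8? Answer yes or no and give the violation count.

No (3 violations)

bar 0: v0=F3 v1=F4 (P8)
bar 1: v0=E3 v1=D4 (m7)
bar 2: v0=G3 v1=G3 (P1)
bar 3: v0=F3 v1=D4 (M6)
bar 4: v0=G3 v1=D4 (P5)
bar 5: v0=F3 v1=F4 (P8)
  R4 @ bar1.0: E3/D4 m7 untreated
  R8 @ bar4.0: penult P5 not 3rd/6th
  R7 @ bar5.0: B3->F4 leap 6st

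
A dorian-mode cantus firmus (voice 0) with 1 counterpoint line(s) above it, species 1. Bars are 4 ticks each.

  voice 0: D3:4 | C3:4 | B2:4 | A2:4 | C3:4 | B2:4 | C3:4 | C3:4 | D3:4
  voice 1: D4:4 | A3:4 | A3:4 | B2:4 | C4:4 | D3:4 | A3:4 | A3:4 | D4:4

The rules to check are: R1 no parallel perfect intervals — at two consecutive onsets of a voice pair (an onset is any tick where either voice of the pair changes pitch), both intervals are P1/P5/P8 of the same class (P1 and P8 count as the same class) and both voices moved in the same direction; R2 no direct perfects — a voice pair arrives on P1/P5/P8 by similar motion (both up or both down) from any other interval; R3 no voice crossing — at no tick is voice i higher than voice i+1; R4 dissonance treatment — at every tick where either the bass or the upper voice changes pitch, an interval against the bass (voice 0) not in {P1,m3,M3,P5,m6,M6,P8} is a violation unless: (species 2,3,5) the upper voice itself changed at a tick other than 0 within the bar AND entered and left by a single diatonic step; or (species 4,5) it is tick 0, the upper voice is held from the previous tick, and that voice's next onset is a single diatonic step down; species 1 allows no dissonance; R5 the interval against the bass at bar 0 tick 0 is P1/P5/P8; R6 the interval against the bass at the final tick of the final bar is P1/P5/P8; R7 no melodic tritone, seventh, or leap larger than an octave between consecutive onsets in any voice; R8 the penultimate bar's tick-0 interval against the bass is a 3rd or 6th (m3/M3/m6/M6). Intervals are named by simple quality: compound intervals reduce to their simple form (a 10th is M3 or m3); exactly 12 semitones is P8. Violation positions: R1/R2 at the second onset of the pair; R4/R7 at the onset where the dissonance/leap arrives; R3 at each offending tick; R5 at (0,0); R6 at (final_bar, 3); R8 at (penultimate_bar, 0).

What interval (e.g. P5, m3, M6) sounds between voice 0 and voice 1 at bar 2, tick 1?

m7

voice 0=B2 voice 1=A3 -> m7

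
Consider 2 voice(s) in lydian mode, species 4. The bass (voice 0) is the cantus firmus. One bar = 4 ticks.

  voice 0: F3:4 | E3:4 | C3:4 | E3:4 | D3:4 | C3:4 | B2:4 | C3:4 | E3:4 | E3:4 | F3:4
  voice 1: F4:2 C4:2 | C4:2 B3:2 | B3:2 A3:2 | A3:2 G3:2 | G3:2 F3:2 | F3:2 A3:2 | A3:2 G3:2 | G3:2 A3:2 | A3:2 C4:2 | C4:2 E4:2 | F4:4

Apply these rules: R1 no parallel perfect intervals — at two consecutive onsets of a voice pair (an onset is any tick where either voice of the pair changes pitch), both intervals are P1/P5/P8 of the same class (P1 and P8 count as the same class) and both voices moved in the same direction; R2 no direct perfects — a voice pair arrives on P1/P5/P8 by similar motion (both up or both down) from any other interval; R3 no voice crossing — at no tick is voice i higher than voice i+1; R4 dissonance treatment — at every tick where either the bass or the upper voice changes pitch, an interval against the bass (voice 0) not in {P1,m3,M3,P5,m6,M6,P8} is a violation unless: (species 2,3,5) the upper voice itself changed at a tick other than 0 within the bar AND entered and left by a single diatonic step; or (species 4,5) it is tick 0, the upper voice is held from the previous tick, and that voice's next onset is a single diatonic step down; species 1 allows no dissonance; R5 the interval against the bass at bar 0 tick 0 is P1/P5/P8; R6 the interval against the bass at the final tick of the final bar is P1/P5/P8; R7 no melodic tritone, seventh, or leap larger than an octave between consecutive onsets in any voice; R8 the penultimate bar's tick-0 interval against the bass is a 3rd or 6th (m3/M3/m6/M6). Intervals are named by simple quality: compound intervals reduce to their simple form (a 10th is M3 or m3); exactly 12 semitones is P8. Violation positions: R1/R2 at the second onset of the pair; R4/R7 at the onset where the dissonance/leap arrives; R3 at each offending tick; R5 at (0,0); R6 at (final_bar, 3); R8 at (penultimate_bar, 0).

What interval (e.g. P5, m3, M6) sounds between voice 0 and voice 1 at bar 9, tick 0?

m6

voice 0=E3 voice 1=C4 -> m6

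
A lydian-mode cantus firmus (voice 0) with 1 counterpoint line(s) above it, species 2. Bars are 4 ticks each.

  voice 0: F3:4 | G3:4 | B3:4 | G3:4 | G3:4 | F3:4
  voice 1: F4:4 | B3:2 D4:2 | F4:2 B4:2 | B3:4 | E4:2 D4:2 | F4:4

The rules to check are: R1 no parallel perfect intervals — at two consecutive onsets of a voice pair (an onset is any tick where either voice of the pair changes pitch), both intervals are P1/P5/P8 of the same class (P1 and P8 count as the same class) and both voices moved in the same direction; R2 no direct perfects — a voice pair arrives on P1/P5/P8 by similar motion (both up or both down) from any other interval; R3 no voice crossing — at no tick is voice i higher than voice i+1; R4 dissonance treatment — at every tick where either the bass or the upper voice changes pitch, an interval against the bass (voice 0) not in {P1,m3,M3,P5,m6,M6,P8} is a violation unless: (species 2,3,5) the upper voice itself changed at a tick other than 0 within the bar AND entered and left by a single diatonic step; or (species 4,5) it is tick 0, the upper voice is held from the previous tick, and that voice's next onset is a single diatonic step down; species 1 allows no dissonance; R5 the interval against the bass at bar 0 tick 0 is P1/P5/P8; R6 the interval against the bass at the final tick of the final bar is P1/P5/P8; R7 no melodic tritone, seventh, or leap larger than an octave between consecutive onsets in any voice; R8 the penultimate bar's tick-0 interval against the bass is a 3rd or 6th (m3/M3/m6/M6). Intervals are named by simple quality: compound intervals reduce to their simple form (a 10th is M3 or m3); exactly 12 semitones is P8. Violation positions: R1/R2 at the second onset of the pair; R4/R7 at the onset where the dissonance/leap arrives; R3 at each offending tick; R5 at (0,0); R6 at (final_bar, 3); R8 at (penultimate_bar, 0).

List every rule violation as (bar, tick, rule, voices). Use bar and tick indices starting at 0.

(1, 0, R7, (1,))
(2, 0, R4, (0, 1))
(2, 2, R7, (1,))

bar 0: v0=F3 v1=F4 downbeat P8
bar 1: v0=G3 v1=B3 downbeat M3
bar 2: v0=B3 v1=F4 downbeat TT
bar 3: v0=G3 v1=B3 downbeat M3
bar 4: v0=G3 v1=E4 downbeat M6
bar 5: v0=F3 v1=F4 downbeat P8
  -> R7 @ bar 1 tick 0 v(1,): F4->B3 leap 6st
  -> R4 @ bar 2 tick 0 v(0, 1): B3/F4 TT untreated
  -> R7 @ bar 2 tick 2 v(1,): F4->B4 leap 6st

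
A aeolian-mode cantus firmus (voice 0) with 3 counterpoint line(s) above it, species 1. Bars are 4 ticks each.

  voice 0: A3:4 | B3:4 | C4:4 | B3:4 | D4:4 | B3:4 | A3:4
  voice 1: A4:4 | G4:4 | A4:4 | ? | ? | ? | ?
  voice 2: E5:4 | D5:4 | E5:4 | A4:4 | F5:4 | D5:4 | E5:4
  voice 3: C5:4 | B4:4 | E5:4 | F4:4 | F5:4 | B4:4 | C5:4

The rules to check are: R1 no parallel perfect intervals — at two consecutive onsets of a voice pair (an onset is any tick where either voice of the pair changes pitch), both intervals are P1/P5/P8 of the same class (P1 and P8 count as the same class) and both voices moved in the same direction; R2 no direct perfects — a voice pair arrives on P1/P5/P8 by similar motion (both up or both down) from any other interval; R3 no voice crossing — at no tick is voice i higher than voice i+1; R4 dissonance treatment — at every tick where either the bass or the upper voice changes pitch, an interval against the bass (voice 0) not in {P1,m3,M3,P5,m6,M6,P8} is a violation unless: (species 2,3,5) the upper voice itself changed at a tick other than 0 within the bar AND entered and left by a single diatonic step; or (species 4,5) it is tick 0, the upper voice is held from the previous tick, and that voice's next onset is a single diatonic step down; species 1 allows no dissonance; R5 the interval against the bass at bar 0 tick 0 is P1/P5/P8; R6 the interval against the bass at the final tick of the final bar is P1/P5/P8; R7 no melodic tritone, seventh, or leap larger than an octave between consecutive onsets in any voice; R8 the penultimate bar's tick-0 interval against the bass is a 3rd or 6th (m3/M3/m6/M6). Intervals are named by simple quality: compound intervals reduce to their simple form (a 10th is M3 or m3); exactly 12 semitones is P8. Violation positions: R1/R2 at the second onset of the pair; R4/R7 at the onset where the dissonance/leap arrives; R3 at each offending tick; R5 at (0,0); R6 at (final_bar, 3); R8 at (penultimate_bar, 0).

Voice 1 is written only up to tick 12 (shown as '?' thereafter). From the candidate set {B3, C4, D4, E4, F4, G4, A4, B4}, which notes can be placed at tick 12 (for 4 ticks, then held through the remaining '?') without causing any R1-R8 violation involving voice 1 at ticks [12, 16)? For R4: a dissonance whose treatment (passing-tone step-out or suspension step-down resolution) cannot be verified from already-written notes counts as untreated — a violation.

B3: violates R2,R7
C4: violates R4
D4: violates R1
E4: violates R4
F4: violates R2,R4
G4: legal
A4: violates R4
B4: violates R3

{G4}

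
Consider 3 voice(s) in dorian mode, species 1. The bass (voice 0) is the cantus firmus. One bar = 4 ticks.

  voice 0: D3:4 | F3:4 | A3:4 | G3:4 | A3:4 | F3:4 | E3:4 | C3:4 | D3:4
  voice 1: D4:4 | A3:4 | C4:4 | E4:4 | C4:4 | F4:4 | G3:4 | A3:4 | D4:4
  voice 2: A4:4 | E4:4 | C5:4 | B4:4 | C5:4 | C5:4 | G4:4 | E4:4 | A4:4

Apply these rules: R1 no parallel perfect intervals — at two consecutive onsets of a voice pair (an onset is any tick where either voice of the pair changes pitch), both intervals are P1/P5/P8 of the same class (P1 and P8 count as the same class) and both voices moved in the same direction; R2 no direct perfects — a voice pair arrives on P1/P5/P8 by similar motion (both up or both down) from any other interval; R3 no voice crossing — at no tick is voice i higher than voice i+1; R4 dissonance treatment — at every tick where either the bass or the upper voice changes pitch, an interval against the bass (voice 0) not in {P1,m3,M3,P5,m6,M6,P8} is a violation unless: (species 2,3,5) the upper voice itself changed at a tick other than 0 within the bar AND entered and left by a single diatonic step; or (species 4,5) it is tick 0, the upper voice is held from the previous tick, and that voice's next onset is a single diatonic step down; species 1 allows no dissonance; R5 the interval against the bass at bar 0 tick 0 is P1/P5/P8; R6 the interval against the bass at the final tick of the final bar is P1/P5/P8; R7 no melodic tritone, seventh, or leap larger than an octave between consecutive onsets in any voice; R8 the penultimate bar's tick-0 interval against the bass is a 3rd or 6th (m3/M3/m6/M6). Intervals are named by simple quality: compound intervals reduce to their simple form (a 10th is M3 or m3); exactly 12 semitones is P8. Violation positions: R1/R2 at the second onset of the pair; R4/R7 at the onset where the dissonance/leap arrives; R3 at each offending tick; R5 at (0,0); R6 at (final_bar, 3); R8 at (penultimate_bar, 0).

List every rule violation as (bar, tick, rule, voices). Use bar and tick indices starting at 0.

bar 0: v0=D3 v1=D4 v2=A4 downbeat P5
bar 1: v0=F3 v1=A3 v2=E4 downbeat M7
bar 2: v0=A3 v1=C4 v2=C5 downbeat m3
bar 3: v0=G3 v1=E4 v2=B4 downbeat M3
bar 4: v0=A3 v1=C4 v2=C5 downbeat m3
bar 5: v0=F3 v1=F4 v2=C5 downbeat P5
bar 6: v0=E3 v1=G3 v2=G4 downbeat m3
bar 7: v0=C3 v1=A3 v2=E4 downbeat M3
bar 8: v0=D3 v1=D4 v2=A4 downbeat P5
  -> R1 @ bar 1 tick 0 v(1, 2): D4/A4 P5 -> A3/E4 P5 similar
  -> R4 @ bar 1 tick 0 v(0, 2): F3/E4 M7 untreated
  -> R2 @ bar 2 tick 0 v(1, 2): A3/E4 P5 -> C4/C5 P8 similar
  -> R2 @ bar 6 tick 0 v(1, 2): F4/C5 P5 -> G3/G4 P8 similar
  -> R7 @ bar 6 tick 0 v(1,): F4->G3 leap 10st
  -> R1 @ bar 8 tick 0 v(1, 2): A3/E4 P5 -> D4/A4 P5 similar
  -> R2 @ bar 8 tick 0 v(0, 1): C3/A3 M6 -> D3/D4 P8 similar
  -> R2 @ bar 8 tick 0 v(0, 2): C3/E4 M3 -> D3/A4 P5 similar

(1, 0, R1, (1, 2))
(1, 0, R4, (0, 2))
(2, 0, R2, (1, 2))
(6, 0, R2, (1, 2))
(6, 0, R7, (1,))
(8, 0, R1, (1, 2))
(8, 0, R2, (0, 1))
(8, 0, R2, (0, 2))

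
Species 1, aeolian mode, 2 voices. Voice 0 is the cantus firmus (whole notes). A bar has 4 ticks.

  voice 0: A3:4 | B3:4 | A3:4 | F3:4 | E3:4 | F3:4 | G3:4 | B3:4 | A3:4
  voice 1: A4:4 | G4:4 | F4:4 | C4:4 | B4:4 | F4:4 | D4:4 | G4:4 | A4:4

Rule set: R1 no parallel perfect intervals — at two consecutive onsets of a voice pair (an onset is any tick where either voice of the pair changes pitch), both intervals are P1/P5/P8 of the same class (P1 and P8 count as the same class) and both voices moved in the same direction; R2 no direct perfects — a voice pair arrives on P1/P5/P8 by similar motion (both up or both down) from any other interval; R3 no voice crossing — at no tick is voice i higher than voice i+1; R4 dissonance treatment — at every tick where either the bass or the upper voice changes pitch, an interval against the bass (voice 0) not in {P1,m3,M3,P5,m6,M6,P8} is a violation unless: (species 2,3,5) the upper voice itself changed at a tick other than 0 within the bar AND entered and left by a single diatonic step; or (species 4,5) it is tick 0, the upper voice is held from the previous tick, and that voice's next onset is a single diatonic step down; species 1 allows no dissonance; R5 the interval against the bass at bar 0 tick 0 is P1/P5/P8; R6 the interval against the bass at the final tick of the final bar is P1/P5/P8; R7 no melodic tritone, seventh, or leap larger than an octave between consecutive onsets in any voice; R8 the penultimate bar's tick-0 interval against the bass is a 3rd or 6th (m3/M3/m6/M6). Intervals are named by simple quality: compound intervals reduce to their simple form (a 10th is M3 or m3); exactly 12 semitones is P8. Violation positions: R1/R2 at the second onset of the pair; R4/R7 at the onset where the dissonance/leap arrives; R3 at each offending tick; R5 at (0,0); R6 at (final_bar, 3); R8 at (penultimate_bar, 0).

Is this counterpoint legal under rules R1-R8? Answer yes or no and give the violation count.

bar 0: v0=A3 v1=A4 (P8)
bar 1: v0=B3 v1=G4 (m6)
bar 2: v0=A3 v1=F4 (m6)
bar 3: v0=F3 v1=C4 (P5)
bar 4: v0=E3 v1=B4 (P5)
bar 5: v0=F3 v1=F4 (P8)
bar 6: v0=G3 v1=D4 (P5)
bar 7: v0=B3 v1=G4 (m6)
bar 8: v0=A3 v1=A4 (P8)
  R2 @ bar3.0: A3/F4 m6 -> F3/C4 P5 similar
  R7 @ bar4.0: C4->B4 leap 11st
  R7 @ bar5.0: B4->F4 leap 6st

No (3 violations)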